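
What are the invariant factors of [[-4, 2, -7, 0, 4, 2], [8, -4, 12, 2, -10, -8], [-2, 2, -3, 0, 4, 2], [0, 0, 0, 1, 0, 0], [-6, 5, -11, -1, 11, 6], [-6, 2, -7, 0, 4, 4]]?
The Jordan structure of A has elementary divisors (x + 2), (x - 1)^2, (x - 1), (x - 2), (x - 2). Arranging the block sizes at each eigenvalue in decreasing order and taking row products gives the invariant factors.

Invariant factors (smallest first, each dividing the next): (x - 2)(x - 1), (x - 2)(x - 1)^2(x + 2).

Check: the last factor (x - 2)(x - 1)^2(x + 2) is the minimal polynomial, and the product (x - 2)^2(x - 1)^3(x + 2) is the characteristic polynomial.

(x - 2)(x - 1), (x - 2)(x - 1)^2(x + 2)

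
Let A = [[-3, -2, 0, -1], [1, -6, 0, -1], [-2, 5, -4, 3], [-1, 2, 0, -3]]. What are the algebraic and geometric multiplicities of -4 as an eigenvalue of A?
algebraic multiplicity 4, geometric multiplicity 2

The characteristic polynomial is (x + 4)^4, so the factor x + 4 appears with exponent 4: the algebraic multiplicity is 4.

rank(A + 4I) = 2, so the eigenspace has dimension 4 - 2 = 2: the geometric multiplicity is 2.

Since 2 < 4, A is not diagonalizable.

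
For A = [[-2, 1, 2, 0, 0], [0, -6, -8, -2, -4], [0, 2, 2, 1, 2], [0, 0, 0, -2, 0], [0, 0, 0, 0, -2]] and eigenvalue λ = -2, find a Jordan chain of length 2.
v_1 = [[-1, 1, 0, 0, -1]]^T, v_2 = [[1, 0, 0, 0, 0]]^T

We seek v_1 ∈ ker((A + 2I)^2) \ ker(A + 2I), then set v_{i+1} = (A + 2I) v_i.

One such chain is v_1 = [[-1, 1, 0, 0, -1]]^T, v_2 = [[1, 0, 0, 0, 0]]^T. Check: (A + 2I) v_2 = [[0, 0, 0, 0, 0]]^T = 0.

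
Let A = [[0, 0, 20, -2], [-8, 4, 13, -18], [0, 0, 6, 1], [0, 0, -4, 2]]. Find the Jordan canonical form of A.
The characteristic polynomial is det(xI - A) = x(x - 4)^3, so the eigenvalues are 0 (algebraic multiplicity 1), 4 (algebraic multiplicity 3).

For λ = 0: algebraic multiplicity 1 gives one 1×1 block.

For λ = 4: rank(A - 4I) = 3, rank((A - 4I)^2) = 2, rank((A - 4I)^3) = 1. The eigenspace has dimension 4 - 3 = 1, so there is 1 Jordan block; the rank sequence gives block sizes [3].

Assembling the blocks gives the Jordan form J above.

J = [[0, 0, 0, 0], [0, 4, 1, 0], [0, 0, 4, 1], [0, 0, 0, 4]]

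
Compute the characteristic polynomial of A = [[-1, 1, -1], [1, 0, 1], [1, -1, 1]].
χ_A(x) = x^3

xI - A = [[x + 1, -1, 1], [-1, x, -1], [-1, 1, x - 1]].

Expanding det(xI - A) along the first row:
det(xI - A) = + (x + 1)·det([[x, -1], [1, x - 1]]) - (-1)·det([[-1, -1], [-1, x - 1]]) + (1)·det([[-1, x], [-1, 1]]).

Evaluating gives χ_A(x) = x^3.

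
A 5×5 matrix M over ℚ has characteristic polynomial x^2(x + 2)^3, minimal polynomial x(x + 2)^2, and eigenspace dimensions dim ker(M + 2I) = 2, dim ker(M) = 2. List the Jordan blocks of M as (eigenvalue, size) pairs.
λ = -2: algebraic multiplicity 3 (exponent in χ_M), largest block size 2 (exponent in m_M), 2 blocks (geometric multiplicity). These force block sizes [2, 1].
λ = 0: algebraic multiplicity 2 (exponent in χ_M), largest block size 1 (exponent in m_M), 2 blocks (geometric multiplicity). These force block sizes [1, 1].

Jordan blocks: (-2, 2), (-2, 1), (0, 1), (0, 1)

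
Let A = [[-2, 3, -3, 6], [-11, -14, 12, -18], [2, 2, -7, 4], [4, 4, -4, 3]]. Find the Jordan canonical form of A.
The characteristic polynomial is det(xI - A) = (x + 5)^4, so the eigenvalues are -5 (algebraic multiplicity 4).

For λ = -5: rank(A + 5I) = 2, rank((A + 5I)^2) = 1, rank((A + 5I)^3) = 0. The eigenspace has dimension 4 - 2 = 2, so there are 2 Jordan blocks; the rank sequence gives block sizes [3, 1].

Assembling the blocks gives the Jordan form J above.

J = [[-5, 1, 0, 0], [0, -5, 1, 0], [0, 0, -5, 0], [0, 0, 0, -5]]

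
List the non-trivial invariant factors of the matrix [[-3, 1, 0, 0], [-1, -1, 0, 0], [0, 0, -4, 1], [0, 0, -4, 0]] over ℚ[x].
(x + 2)^2, (x + 2)^2

The Jordan structure of A has elementary divisors (x + 2)^2, (x + 2)^2. Arranging the block sizes at each eigenvalue in decreasing order and taking row products gives the invariant factors.

Invariant factors (smallest first, each dividing the next): (x + 2)^2, (x + 2)^2.

Check: the last factor (x + 2)^2 is the minimal polynomial, and the product (x + 2)^4 is the characteristic polynomial.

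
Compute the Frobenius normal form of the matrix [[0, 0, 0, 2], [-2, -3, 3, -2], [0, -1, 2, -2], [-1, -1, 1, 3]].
The invariant factors of A (the non-unit diagonal entries of the Smith normal form of xI - A over ℚ[x]) are (x - 2)(x^3 - 4x + 1), each dividing the next. The characteristic polynomial is their product, (x - 2)(x^3 - 4x + 1).

The rational canonical form is the block-diagonal matrix of companion matrices C(f_i):
R = [[0, 0, 0, 2], [1, 0, 0, -9], [0, 1, 0, 4], [0, 0, 1, 2]].

Note the characteristic polynomial does not split into linear factors over ℚ, so A has no Jordan form over ℚ; the rational canonical form exists over any field.

R = [[0, 0, 0, 2], [1, 0, 0, -9], [0, 1, 0, 4], [0, 0, 1, 2]]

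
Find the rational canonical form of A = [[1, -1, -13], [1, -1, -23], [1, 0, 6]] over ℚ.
The invariant factors of A (the non-unit diagonal entries of the Smith normal form of xI - A over ℚ[x]) are (x - 2)(x^2 - 4x + 5), each dividing the next. The characteristic polynomial is their product, (x - 2)(x^2 - 4x + 5).

The rational canonical form is the block-diagonal matrix of companion matrices C(f_i):
R = [[0, 0, 10], [1, 0, -13], [0, 1, 6]].

Note the characteristic polynomial does not split into linear factors over ℚ, so A has no Jordan form over ℚ; the rational canonical form exists over any field.

R = [[0, 0, 10], [1, 0, -13], [0, 1, 6]]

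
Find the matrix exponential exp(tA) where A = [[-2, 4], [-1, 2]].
A has Jordan form J = [[0, 1], [0, 0]] with A = PJP^{-1}, so e^{tA} = P e^{tJ} P^{-1}.

For a Jordan block J_k(λ), e^{tJ_k(λ)} = e^{λt} · (I + tN + t^2 N^2/2! + ... + t^{k-1} N^{k-1}/(k-1)!) where N is the nilpotent superdiagonal part.

Assembling the blocks and conjugating back gives the entries of e^{tA} as shown above.

e^{tA} = [[1 - 2*t, 4*t], [-t, 2*t + 1]]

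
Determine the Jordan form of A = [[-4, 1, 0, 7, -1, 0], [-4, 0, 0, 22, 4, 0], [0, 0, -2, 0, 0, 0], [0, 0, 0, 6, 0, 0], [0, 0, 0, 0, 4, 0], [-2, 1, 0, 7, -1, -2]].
The characteristic polynomial is det(xI - A) = (x - 6)(x - 4)(x + 2)^4, so the eigenvalues are -2 (algebraic multiplicity 4), 4 (algebraic multiplicity 1), 6 (algebraic multiplicity 1).

For λ = -2: rank(A + 2I) = 3, rank((A + 2I)^2) = 2. The eigenspace has dimension 6 - 3 = 3, so there are 3 Jordan blocks; the rank sequence gives block sizes [2, 1, 1].

For λ = 4: algebraic multiplicity 1 gives one 1×1 block.

For λ = 6: algebraic multiplicity 1 gives one 1×1 block.

Assembling the blocks gives the Jordan form J above.

J = [[-2, 1, 0, 0, 0, 0], [0, -2, 0, 0, 0, 0], [0, 0, -2, 0, 0, 0], [0, 0, 0, -2, 0, 0], [0, 0, 0, 0, 4, 0], [0, 0, 0, 0, 0, 6]]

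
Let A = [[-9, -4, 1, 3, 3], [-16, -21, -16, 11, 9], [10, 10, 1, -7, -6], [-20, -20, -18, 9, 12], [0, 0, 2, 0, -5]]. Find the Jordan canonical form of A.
The characteristic polynomial is det(xI - A) = (x + 5)^5, so the eigenvalues are -5 (algebraic multiplicity 5).

For λ = -5: rank(A + 5I) = 3, rank((A + 5I)^2) = 1, rank((A + 5I)^3) = 0. The eigenspace has dimension 5 - 3 = 2, so there are 2 Jordan blocks; the rank sequence gives block sizes [3, 2].

Assembling the blocks gives the Jordan form J above.

J = [[-5, 1, 0, 0, 0], [0, -5, 1, 0, 0], [0, 0, -5, 0, 0], [0, 0, 0, -5, 1], [0, 0, 0, 0, -5]]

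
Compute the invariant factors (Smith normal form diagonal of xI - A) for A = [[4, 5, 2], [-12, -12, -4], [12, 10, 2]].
x + 2, (x + 2)^2

The Jordan structure of A has elementary divisors (x + 2)^2, (x + 2). Arranging the block sizes at each eigenvalue in decreasing order and taking row products gives the invariant factors.

Invariant factors (smallest first, each dividing the next): x + 2, (x + 2)^2.

Check: the last factor (x + 2)^2 is the minimal polynomial, and the product (x + 2)^3 is the characteristic polynomial.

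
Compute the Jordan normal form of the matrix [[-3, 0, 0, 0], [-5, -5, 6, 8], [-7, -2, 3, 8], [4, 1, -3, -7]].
The characteristic polynomial is det(xI - A) = (x + 3)^4, so the eigenvalues are -3 (algebraic multiplicity 4).

For λ = -3: rank(A + 3I) = 2, rank((A + 3I)^2) = 0. The eigenspace has dimension 4 - 2 = 2, so there are 2 Jordan blocks; the rank sequence gives block sizes [2, 2].

Assembling the blocks gives the Jordan form J above.

J = [[-3, 1, 0, 0], [0, -3, 0, 0], [0, 0, -3, 1], [0, 0, 0, -3]]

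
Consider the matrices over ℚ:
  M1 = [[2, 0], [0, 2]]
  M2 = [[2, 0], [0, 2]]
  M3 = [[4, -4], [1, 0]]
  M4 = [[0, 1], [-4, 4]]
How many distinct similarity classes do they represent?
2 classes: {M1, M2}, {M3, M4}

Characteristic polynomials: χ_{M1} = (x - 2)^2, χ_{M2} = (x - 2)^2, χ_{M3} = (x - 2)^2, χ_{M4} = (x - 2)^2.

{M1, M2}: invariant factors x - 2, x - 2.

{M3, M4}: invariant factors (x - 2)^2.

Matrices are similar if and only if their invariant-factor lists agree; the partition into similarity classes is {M1, M2}, {M3, M4}.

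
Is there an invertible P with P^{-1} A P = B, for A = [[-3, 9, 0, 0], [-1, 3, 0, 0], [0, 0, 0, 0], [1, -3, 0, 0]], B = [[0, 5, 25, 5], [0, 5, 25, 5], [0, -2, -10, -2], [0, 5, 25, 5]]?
Two matrices over a field are similar if and only if they have the same invariant factors.

Both A and B have characteristic polynomial x^4 and minimal polynomial x^2. Computing further, both have invariant factors x, x, x^2. Hence A and B are similar.

Yes.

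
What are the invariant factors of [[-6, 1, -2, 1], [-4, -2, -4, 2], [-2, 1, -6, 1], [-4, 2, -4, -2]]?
The Jordan structure of A has elementary divisors (x + 4)^2, (x + 4), (x + 4). Arranging the block sizes at each eigenvalue in decreasing order and taking row products gives the invariant factors.

Invariant factors (smallest first, each dividing the next): x + 4, x + 4, (x + 4)^2.

Check: the last factor (x + 4)^2 is the minimal polynomial, and the product (x + 4)^4 is the characteristic polynomial.

x + 4, x + 4, (x + 4)^2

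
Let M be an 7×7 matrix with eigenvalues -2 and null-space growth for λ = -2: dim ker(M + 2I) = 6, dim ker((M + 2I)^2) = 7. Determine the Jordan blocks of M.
λ = -2: successive nullity increments [6, 1] count blocks of size ≥ k; block sizes are [2, 1, 1, 1, 1, 1].

Jordan blocks: (-2, 2), (-2, 1), (-2, 1), (-2, 1), (-2, 1), (-2, 1)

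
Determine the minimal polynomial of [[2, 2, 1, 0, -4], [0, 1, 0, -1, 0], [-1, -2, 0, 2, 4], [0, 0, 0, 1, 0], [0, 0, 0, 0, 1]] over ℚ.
The characteristic polynomial factors as (x - 1)^5. The minimal polynomial is ∏(x - λ)^{k_λ} where k_λ is the size of the largest Jordan block at λ.

For λ = 1: rank(A - I) = 2, and the largest Jordan block has size 2 (the smallest k with rank((A - I)^k) = rank((A - I)^(k+1))).

So m_A(x) = (x - 1)^2.

m_A(x) = (x - 1)^2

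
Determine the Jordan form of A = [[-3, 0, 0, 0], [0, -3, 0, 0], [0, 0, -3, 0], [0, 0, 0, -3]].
J = [[-3, 0, 0, 0], [0, -3, 0, 0], [0, 0, -3, 0], [0, 0, 0, -3]]

The characteristic polynomial is det(xI - A) = (x + 3)^4, so the eigenvalues are -3 (algebraic multiplicity 4).

For λ = -3: rank(A + 3I) = 0. The eigenspace has dimension 4 - 0 = 4, so there are 4 Jordan blocks; the rank sequence gives block sizes [1, 1, 1, 1].

Assembling the blocks gives the Jordan form J above.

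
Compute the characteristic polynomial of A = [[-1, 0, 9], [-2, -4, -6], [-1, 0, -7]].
xI - A = [[x + 1, 0, -9], [2, x + 4, 6], [1, 0, x + 7]].

Expanding det(xI - A) along the first row:
det(xI - A) = + (x + 1)·det([[x + 4, 6], [0, x + 7]]) - (0)·det([[2, 6], [1, x + 7]]) + (-9)·det([[2, x + 4], [1, 0]]).

Evaluating gives χ_A(x) = x^3 + 12x^2 + 48x + 64 = (x + 4)^3.

χ_A(x) = (x + 4)^3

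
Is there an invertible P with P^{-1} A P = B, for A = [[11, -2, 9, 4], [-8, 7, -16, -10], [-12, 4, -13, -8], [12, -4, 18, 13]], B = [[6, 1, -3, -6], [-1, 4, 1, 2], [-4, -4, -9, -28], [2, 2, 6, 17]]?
Two matrices over a field are similar if and only if they have the same invariant factors.

Both A and B have characteristic polynomial (x - 5)^3(x - 3) and minimal polynomial (x - 5)^2(x - 3). Computing further, both have invariant factors x - 5, (x - 5)^2(x - 3). Hence A and B are similar.

Yes.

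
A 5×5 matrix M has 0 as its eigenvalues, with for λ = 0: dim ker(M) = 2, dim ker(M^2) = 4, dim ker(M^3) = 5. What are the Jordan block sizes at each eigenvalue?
λ = 0: successive nullity increments [2, 2, 1] count blocks of size ≥ k; block sizes are [3, 2].

Jordan blocks: (0, 3), (0, 2)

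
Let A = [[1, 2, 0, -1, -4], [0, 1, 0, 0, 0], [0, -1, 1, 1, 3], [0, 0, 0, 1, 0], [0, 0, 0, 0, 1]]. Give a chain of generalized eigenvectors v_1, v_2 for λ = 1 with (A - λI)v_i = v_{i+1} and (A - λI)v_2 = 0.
We seek v_1 ∈ ker((A - I)^2) \ ker(A - I), then set v_{i+1} = (A - I) v_i.

One such chain is v_1 = [[-1, 1, 0, 1, 0]]^T, v_2 = [[1, 0, 0, 0, 0]]^T. Check: (A - I) v_2 = [[0, 0, 0, 0, 0]]^T = 0.

v_1 = [[-1, 1, 0, 1, 0]]^T, v_2 = [[1, 0, 0, 0, 0]]^T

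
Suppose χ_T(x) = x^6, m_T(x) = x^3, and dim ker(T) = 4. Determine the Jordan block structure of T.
Jordan blocks: (0, 3), (0, 1), (0, 1), (0, 1)

λ = 0: algebraic multiplicity 6 (exponent in χ_T), largest block size 3 (exponent in m_T), 4 blocks (geometric multiplicity). These force block sizes [3, 1, 1, 1].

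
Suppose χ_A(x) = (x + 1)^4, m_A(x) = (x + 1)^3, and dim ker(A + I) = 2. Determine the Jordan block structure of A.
Jordan blocks: (-1, 3), (-1, 1)

λ = -1: algebraic multiplicity 4 (exponent in χ_A), largest block size 3 (exponent in m_A), 2 blocks (geometric multiplicity). These force block sizes [3, 1].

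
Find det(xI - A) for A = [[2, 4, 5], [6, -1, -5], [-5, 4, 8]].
xI - A = [[x - 2, -4, -5], [-6, x + 1, 5], [5, -4, x - 8]].

Expanding det(xI - A) along the first row:
det(xI - A) = + (x - 2)·det([[x + 1, 5], [-4, x - 8]]) - (-4)·det([[-6, 5], [5, x - 8]]) + (-5)·det([[-6, x + 1], [5, -4]]).

Evaluating gives χ_A(x) = x^3 - 9x^2 + 27x - 27 = (x - 3)^3.

χ_A(x) = (x - 3)^3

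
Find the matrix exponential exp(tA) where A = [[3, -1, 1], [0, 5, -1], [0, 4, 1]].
A has Jordan form J = [[3, 1, 0], [0, 3, 1], [0, 0, 3]] with A = PJP^{-1}, so e^{tA} = P e^{tJ} P^{-1}.

For a Jordan block J_k(λ), e^{tJ_k(λ)} = e^{λt} · (I + tN + t^2 N^2/2! + ... + t^{k-1} N^{k-1}/(k-1)!) where N is the nilpotent superdiagonal part.

Assembling the blocks and conjugating back gives the entries of e^{tA} as shown above.

e^{tA} = [[e^{3*t}, t*(t - 1)*e^{3*t}, t*(2 - t)*e^{3*t}/2], [0, (2*t + 1)*e^{3*t}, -t*e^{3*t}], [0, 4*t*e^{3*t}, (1 - 2*t)*e^{3*t}]]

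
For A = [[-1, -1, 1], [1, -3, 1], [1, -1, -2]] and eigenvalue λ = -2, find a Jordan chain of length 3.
v_1 = [[0, -1, -1]]^T, v_2 = [[0, 0, 1]]^T, v_3 = [[1, 1, 0]]^T

We seek v_1 ∈ ker((A + 2I)^3) \ ker((A + 2I)^2), then set v_{i+1} = (A + 2I) v_i.

One such chain is v_1 = [[0, -1, -1]]^T, v_2 = [[0, 0, 1]]^T, v_3 = [[1, 1, 0]]^T. Check: (A + 2I) v_3 = [[0, 0, 0]]^T = 0.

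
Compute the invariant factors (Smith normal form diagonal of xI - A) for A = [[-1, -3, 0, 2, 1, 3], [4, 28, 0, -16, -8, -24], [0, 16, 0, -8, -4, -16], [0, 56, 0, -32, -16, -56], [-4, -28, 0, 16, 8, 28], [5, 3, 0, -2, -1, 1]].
The Jordan structure of A has elementary divisors (x + 2)^2, x, x, (x - 4), (x - 4). Arranging the block sizes at each eigenvalue in decreasing order and taking row products gives the invariant factors.

Invariant factors (smallest first, each dividing the next): x(x - 4), x(x - 4)(x + 2)^2.

Check: the last factor x(x - 4)(x + 2)^2 is the minimal polynomial, and the product x^2(x - 4)^2(x + 2)^2 is the characteristic polynomial.

x(x - 4), x(x - 4)(x + 2)^2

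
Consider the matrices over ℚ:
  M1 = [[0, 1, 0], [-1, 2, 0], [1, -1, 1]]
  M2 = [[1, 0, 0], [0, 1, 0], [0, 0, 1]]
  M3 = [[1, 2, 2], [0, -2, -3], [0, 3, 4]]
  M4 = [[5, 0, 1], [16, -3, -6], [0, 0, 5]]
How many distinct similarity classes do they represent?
Characteristic polynomials: χ_{M1} = (x - 1)^3, χ_{M2} = (x - 1)^3, χ_{M3} = (x - 1)^3, χ_{M4} = (x - 5)^2(x + 3).

{M1, M3}: invariant factors x - 1, (x - 1)^2.

{M2}: invariant factors x - 1, x - 1, x - 1.

{M4}: invariant factors (x - 5)^2(x + 3).

Matrices are similar if and only if their invariant-factor lists agree; the partition into similarity classes is {M1, M3}, {M2}, {M4}.

3 classes: {M1, M3}, {M2}, {M4}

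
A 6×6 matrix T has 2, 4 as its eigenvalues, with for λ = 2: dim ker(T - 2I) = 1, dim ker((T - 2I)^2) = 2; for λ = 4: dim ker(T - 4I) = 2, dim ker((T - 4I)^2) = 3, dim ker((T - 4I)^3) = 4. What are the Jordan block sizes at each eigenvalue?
λ = 2: successive nullity increments [1, 1] count blocks of size ≥ k; block sizes are [2].
λ = 4: successive nullity increments [2, 1, 1] count blocks of size ≥ k; block sizes are [3, 1].

Jordan blocks: (2, 2), (4, 3), (4, 1)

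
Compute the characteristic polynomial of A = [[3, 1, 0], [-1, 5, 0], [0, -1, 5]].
χ_A(x) = (x - 5)(x - 4)^2

xI - A = [[x - 3, -1, 0], [1, x - 5, 0], [0, 1, x - 5]].

Expanding det(xI - A) along the first row:
det(xI - A) = + (x - 3)·det([[x - 5, 0], [1, x - 5]]) - (-1)·det([[1, 0], [0, x - 5]]) + (0)·det([[1, x - 5], [0, 1]]).

Evaluating gives χ_A(x) = x^3 - 13x^2 + 56x - 80 = (x - 5)(x - 4)^2.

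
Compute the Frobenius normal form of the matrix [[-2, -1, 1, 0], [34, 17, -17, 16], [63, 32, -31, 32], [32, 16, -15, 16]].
R = [[0, 0, 0, 16], [1, 0, 0, 32], [0, 1, 0, 16], [0, 0, 1, 0]]

The invariant factors of A (the non-unit diagonal entries of the Smith normal form of xI - A over ℚ[x]) are (x + 2)^2(x^2 - 4x - 4), each dividing the next. The characteristic polynomial is their product, (x + 2)^2(x^2 - 4x - 4).

The rational canonical form is the block-diagonal matrix of companion matrices C(f_i):
R = [[0, 0, 0, 16], [1, 0, 0, 32], [0, 1, 0, 16], [0, 0, 1, 0]].

Note the characteristic polynomial does not split into linear factors over ℚ, so A has no Jordan form over ℚ; the rational canonical form exists over any field.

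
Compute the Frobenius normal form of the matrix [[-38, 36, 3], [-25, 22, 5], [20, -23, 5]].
R = [[0, 0, -45], [1, 0, -39], [0, 1, -11]]

The invariant factors of A (the non-unit diagonal entries of the Smith normal form of xI - A over ℚ[x]) are (x + 3)^2(x + 5), each dividing the next. The characteristic polynomial is their product, (x + 3)^2(x + 5).

The rational canonical form is the block-diagonal matrix of companion matrices C(f_i):
R = [[0, 0, -45], [1, 0, -39], [0, 1, -11]].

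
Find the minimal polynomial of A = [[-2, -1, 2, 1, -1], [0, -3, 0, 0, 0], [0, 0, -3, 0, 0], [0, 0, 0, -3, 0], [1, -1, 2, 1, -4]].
m_A(x) = (x + 3)^2

The characteristic polynomial factors as (x + 3)^5. The minimal polynomial is ∏(x - λ)^{k_λ} where k_λ is the size of the largest Jordan block at λ.

For λ = -3: rank(A + 3I) = 1, and the largest Jordan block has size 2 (the smallest k with rank((A + 3I)^k) = rank((A + 3I)^(k+1))).

So m_A(x) = (x + 3)^2.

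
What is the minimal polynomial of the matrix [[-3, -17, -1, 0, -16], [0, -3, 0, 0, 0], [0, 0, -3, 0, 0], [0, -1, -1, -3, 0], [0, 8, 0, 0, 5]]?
m_A(x) = (x - 5)(x + 3)^2

The characteristic polynomial factors as (x - 5)(x + 3)^4. The minimal polynomial is ∏(x - λ)^{k_λ} where k_λ is the size of the largest Jordan block at λ.

For λ = -3: rank(A + 3I) = 2, and the largest Jordan block has size 2 (the smallest k with rank((A + 3I)^k) = rank((A + 3I)^(k+1))).
For λ = 5: rank(A - 5I) = 4, and the largest Jordan block has size 1 (the smallest k with rank((A - 5I)^k) = rank((A - 5I)^(k+1))).

So m_A(x) = (x - 5)(x + 3)^2.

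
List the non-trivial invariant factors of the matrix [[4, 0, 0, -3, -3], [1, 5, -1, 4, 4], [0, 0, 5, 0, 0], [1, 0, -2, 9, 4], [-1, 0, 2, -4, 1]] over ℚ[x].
(x - 5)^2, (x - 5)^2(x - 4)

The Jordan structure of A has elementary divisors (x - 4), (x - 5)^2, (x - 5)^2. Arranging the block sizes at each eigenvalue in decreasing order and taking row products gives the invariant factors.

Invariant factors (smallest first, each dividing the next): (x - 5)^2, (x - 5)^2(x - 4).

Check: the last factor (x - 5)^2(x - 4) is the minimal polynomial, and the product (x - 5)^4(x - 4) is the characteristic polynomial.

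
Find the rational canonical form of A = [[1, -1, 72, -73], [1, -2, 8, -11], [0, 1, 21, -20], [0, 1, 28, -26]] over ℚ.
The invariant factors of A (the non-unit diagonal entries of the Smith normal form of xI - A over ℚ[x]) are (x^2 + 3x + 6)^2, each dividing the next. The characteristic polynomial is their product, (x^2 + 3x + 6)^2.

The rational canonical form is the block-diagonal matrix of companion matrices C(f_i):
R = [[0, 0, 0, -36], [1, 0, 0, -36], [0, 1, 0, -21], [0, 0, 1, -6]].

Note the characteristic polynomial does not split into linear factors over ℚ, so A has no Jordan form over ℚ; the rational canonical form exists over any field.

R = [[0, 0, 0, -36], [1, 0, 0, -36], [0, 1, 0, -21], [0, 0, 1, -6]]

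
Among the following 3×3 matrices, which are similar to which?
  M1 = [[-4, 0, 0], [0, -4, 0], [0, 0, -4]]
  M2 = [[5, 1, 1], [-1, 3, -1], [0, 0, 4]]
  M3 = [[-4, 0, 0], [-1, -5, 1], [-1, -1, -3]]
3 classes: {M1}, {M2}, {M3}

Characteristic polynomials: χ_{M1} = (x + 4)^3, χ_{M2} = (x - 4)^3, χ_{M3} = (x + 4)^3.

{M1}: invariant factors x + 4, x + 4, x + 4.

{M2}: invariant factors x - 4, (x - 4)^2.

{M3}: invariant factors x + 4, (x + 4)^2.

Matrices are similar if and only if their invariant-factor lists agree; the partition into similarity classes is {M1}, {M2}, {M3}.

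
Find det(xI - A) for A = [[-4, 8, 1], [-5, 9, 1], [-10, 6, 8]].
χ_A(x) = (x - 6)^2(x - 1)

xI - A = [[x + 4, -8, -1], [5, x - 9, -1], [10, -6, x - 8]].

Expanding det(xI - A) along the first row:
det(xI - A) = + (x + 4)·det([[x - 9, -1], [-6, x - 8]]) - (-8)·det([[5, -1], [10, x - 8]]) + (-1)·det([[5, x - 9], [10, -6]]).

Evaluating gives χ_A(x) = x^3 - 13x^2 + 48x - 36 = (x - 6)^2(x - 1).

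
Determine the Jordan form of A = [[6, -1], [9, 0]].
J = [[3, 1], [0, 3]]

The characteristic polynomial is det(xI - A) = (x - 3)^2, so the eigenvalues are 3 (algebraic multiplicity 2).

For λ = 3: rank(A - 3I) = 1, rank((A - 3I)^2) = 0. The eigenspace has dimension 2 - 1 = 1, so there is 1 Jordan block; the rank sequence gives block sizes [2].

Assembling the blocks gives the Jordan form J above.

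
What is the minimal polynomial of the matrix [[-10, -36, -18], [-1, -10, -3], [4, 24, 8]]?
The characteristic polynomial factors as (x + 4)^3. The minimal polynomial is ∏(x - λ)^{k_λ} where k_λ is the size of the largest Jordan block at λ.

For λ = -4: rank(A + 4I) = 1, and the largest Jordan block has size 2 (the smallest k with rank((A + 4I)^k) = rank((A + 4I)^(k+1))).

So m_A(x) = (x + 4)^2.

m_A(x) = (x + 4)^2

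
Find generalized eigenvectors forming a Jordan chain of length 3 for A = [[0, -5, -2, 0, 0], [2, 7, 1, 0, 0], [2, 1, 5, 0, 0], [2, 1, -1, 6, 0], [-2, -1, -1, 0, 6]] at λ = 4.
v_1 = [[0, 0, 1, 1, 0]]^T, v_2 = [[-2, 1, 1, 1, -1]]^T, v_3 = [[1, 0, -2, -2, 0]]^T

We seek v_1 ∈ ker((A - 4I)^3) \ ker((A - 4I)^2), then set v_{i+1} = (A - 4I) v_i.

One such chain is v_1 = [[0, 0, 1, 1, 0]]^T, v_2 = [[-2, 1, 1, 1, -1]]^T, v_3 = [[1, 0, -2, -2, 0]]^T. Check: (A - 4I) v_3 = [[0, 0, 0, 0, 0]]^T = 0.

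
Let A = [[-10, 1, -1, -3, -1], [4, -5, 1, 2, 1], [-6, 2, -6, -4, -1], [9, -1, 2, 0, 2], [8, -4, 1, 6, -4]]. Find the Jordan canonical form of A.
The characteristic polynomial is det(xI - A) = (x + 5)^5, so the eigenvalues are -5 (algebraic multiplicity 5).

For λ = -5: rank(A + 5I) = 2, rank((A + 5I)^2) = 0. The eigenspace has dimension 5 - 2 = 3, so there are 3 Jordan blocks; the rank sequence gives block sizes [2, 2, 1].

Assembling the blocks gives the Jordan form J above.

J = [[-5, 1, 0, 0, 0], [0, -5, 0, 0, 0], [0, 0, -5, 1, 0], [0, 0, 0, -5, 0], [0, 0, 0, 0, -5]]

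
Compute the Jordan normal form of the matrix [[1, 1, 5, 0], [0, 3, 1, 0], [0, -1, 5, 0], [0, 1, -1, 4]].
The characteristic polynomial is det(xI - A) = (x - 4)^3(x - 1), so the eigenvalues are 1 (algebraic multiplicity 1), 4 (algebraic multiplicity 3).

For λ = 1: algebraic multiplicity 1 gives one 1×1 block.

For λ = 4: rank(A - 4I) = 2, rank((A - 4I)^2) = 1. The eigenspace has dimension 4 - 2 = 2, so there are 2 Jordan blocks; the rank sequence gives block sizes [2, 1].

Assembling the blocks gives the Jordan form J above.

J = [[1, 0, 0, 0], [0, 4, 1, 0], [0, 0, 4, 0], [0, 0, 0, 4]]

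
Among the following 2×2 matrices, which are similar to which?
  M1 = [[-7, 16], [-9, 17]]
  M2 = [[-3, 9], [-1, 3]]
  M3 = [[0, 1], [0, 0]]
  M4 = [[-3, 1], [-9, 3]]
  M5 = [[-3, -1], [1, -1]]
Characteristic polynomials: χ_{M1} = (x - 5)^2, χ_{M2} = x^2, χ_{M3} = x^2, χ_{M4} = x^2, χ_{M5} = (x + 2)^2.

{M1}: invariant factors (x - 5)^2.

{M2, M3, M4}: invariant factors x^2.

{M5}: invariant factors (x + 2)^2.

Matrices are similar if and only if their invariant-factor lists agree; the partition into similarity classes is {M1}, {M2, M3, M4}, {M5}.

3 classes: {M1}, {M2, M3, M4}, {M5}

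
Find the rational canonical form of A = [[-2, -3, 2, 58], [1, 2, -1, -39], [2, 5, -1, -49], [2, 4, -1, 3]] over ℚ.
The invariant factors of A (the non-unit diagonal entries of the Smith normal form of xI - A over ℚ[x]) are (x - 2)^3(x + 4), each dividing the next. The characteristic polynomial is their product, (x - 2)^3(x + 4).

The rational canonical form is the block-diagonal matrix of companion matrices C(f_i):
R = [[0, 0, 0, 32], [1, 0, 0, -40], [0, 1, 0, 12], [0, 0, 1, 2]].

R = [[0, 0, 0, 32], [1, 0, 0, -40], [0, 1, 0, 12], [0, 0, 1, 2]]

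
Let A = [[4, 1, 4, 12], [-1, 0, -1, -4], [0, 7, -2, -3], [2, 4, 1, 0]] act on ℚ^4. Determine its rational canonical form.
The invariant factors of A (the non-unit diagonal entries of the Smith normal form of xI - A over ℚ[x]) are (x^2 - x - 3)^2, each dividing the next. The characteristic polynomial is their product, (x^2 - x - 3)^2.

The rational canonical form is the block-diagonal matrix of companion matrices C(f_i):
R = [[0, 0, 0, -9], [1, 0, 0, -6], [0, 1, 0, 5], [0, 0, 1, 2]].

Note the characteristic polynomial does not split into linear factors over ℚ, so A has no Jordan form over ℚ; the rational canonical form exists over any field.

R = [[0, 0, 0, -9], [1, 0, 0, -6], [0, 1, 0, 5], [0, 0, 1, 2]]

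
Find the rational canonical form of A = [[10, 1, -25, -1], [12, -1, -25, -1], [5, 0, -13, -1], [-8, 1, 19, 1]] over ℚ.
The invariant factors of A (the non-unit diagonal entries of the Smith normal form of xI - A over ℚ[x]) are x + 2, (x - 3)(x + 2)^2, each dividing the next. The characteristic polynomial is their product, (x - 3)(x + 2)^3.

The rational canonical form is the block-diagonal matrix of companion matrices C(f_i):
R = [[-2, 0, 0, 0], [0, 0, 0, 12], [0, 1, 0, 8], [0, 0, 1, -1]].

R = [[-2, 0, 0, 0], [0, 0, 0, 12], [0, 1, 0, 8], [0, 0, 1, -1]]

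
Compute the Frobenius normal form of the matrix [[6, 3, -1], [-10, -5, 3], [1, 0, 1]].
R = [[0, 0, 4], [1, 0, -2], [0, 1, 2]]

The invariant factors of A (the non-unit diagonal entries of the Smith normal form of xI - A over ℚ[x]) are (x - 2)(x^2 + 2), each dividing the next. The characteristic polynomial is their product, (x - 2)(x^2 + 2).

The rational canonical form is the block-diagonal matrix of companion matrices C(f_i):
R = [[0, 0, 4], [1, 0, -2], [0, 1, 2]].

Note the characteristic polynomial does not split into linear factors over ℚ, so A has no Jordan form over ℚ; the rational canonical form exists over any field.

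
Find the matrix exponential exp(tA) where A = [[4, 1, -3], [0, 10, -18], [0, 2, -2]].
A has Jordan form J = [[4, 1, 0], [0, 4, 0], [0, 0, 4]] with A = PJP^{-1}, so e^{tA} = P e^{tJ} P^{-1}.

For a Jordan block J_k(λ), e^{tJ_k(λ)} = e^{λt} · (I + tN + t^2 N^2/2! + ... + t^{k-1} N^{k-1}/(k-1)!) where N is the nilpotent superdiagonal part.

Assembling the blocks and conjugating back gives the entries of e^{tA} as shown above.

e^{tA} = [[e^{4*t}, t*e^{4*t}, -3*t*e^{4*t}], [0, (6*t + 1)*e^{4*t}, -18*t*e^{4*t}], [0, 2*t*e^{4*t}, (1 - 6*t)*e^{4*t}]]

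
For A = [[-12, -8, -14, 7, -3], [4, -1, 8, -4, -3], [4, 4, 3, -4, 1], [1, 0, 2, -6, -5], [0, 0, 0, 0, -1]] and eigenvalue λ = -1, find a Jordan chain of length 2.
v_1 = [[0, -1, 0, -1, 1]]^T, v_2 = [[-2, 1, 1, 0, 0]]^T

We seek v_1 ∈ ker((A + I)^2) \ ker(A + I), then set v_{i+1} = (A + I) v_i.

One such chain is v_1 = [[0, -1, 0, -1, 1]]^T, v_2 = [[-2, 1, 1, 0, 0]]^T. Check: (A + I) v_2 = [[0, 0, 0, 0, 0]]^T = 0.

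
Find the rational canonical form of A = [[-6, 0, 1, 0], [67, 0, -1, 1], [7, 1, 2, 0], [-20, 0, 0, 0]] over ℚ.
R = [[0, 0, 0, -20], [1, 0, 0, 61], [0, 1, 0, 18], [0, 0, 1, -4]]

The invariant factors of A (the non-unit diagonal entries of the Smith normal form of xI - A over ℚ[x]) are (x - 4)(x + 5)(x^2 + 3x - 1), each dividing the next. The characteristic polynomial is their product, (x - 4)(x + 5)(x^2 + 3x - 1).

The rational canonical form is the block-diagonal matrix of companion matrices C(f_i):
R = [[0, 0, 0, -20], [1, 0, 0, 61], [0, 1, 0, 18], [0, 0, 1, -4]].

Note the characteristic polynomial does not split into linear factors over ℚ, so A has no Jordan form over ℚ; the rational canonical form exists over any field.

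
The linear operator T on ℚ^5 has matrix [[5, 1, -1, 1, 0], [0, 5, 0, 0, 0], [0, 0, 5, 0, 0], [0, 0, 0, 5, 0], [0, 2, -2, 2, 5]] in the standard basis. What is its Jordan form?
J = [[5, 1, 0, 0, 0], [0, 5, 0, 0, 0], [0, 0, 5, 0, 0], [0, 0, 0, 5, 0], [0, 0, 0, 0, 5]]

The characteristic polynomial is det(xI - A) = (x - 5)^5, so the eigenvalues are 5 (algebraic multiplicity 5).

For λ = 5: rank(A - 5I) = 1, rank((A - 5I)^2) = 0. The eigenspace has dimension 5 - 1 = 4, so there are 4 Jordan blocks; the rank sequence gives block sizes [2, 1, 1, 1].

Assembling the blocks gives the Jordan form J above.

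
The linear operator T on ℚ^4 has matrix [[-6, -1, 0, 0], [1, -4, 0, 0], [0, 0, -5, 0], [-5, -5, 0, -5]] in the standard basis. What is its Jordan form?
J = [[-5, 1, 0, 0], [0, -5, 0, 0], [0, 0, -5, 0], [0, 0, 0, -5]]

The characteristic polynomial is det(xI - A) = (x + 5)^4, so the eigenvalues are -5 (algebraic multiplicity 4).

For λ = -5: rank(A + 5I) = 1, rank((A + 5I)^2) = 0. The eigenspace has dimension 4 - 1 = 3, so there are 3 Jordan blocks; the rank sequence gives block sizes [2, 1, 1].

Assembling the blocks gives the Jordan form J above.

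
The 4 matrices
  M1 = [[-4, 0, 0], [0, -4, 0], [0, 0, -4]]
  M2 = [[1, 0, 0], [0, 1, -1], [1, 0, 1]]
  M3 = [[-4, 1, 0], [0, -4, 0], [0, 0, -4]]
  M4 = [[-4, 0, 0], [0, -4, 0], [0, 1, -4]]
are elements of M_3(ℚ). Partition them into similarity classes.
Characteristic polynomials: χ_{M1} = (x + 4)^3, χ_{M2} = (x - 1)^3, χ_{M3} = (x + 4)^3, χ_{M4} = (x + 4)^3.

{M1}: invariant factors x + 4, x + 4, x + 4.

{M2}: invariant factors (x - 1)^3.

{M3, M4}: invariant factors x + 4, (x + 4)^2.

Matrices are similar if and only if their invariant-factor lists agree; the partition into similarity classes is {M1}, {M2}, {M3, M4}.

3 classes: {M1}, {M2}, {M3, M4}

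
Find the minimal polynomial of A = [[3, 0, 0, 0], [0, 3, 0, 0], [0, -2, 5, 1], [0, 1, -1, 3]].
m_A(x) = (x - 4)^2(x - 3)

The characteristic polynomial factors as (x - 4)^2(x - 3)^2. The minimal polynomial is ∏(x - λ)^{k_λ} where k_λ is the size of the largest Jordan block at λ.

For λ = 3: rank(A - 3I) = 2, and the largest Jordan block has size 1 (the smallest k with rank((A - 3I)^k) = rank((A - 3I)^(k+1))).
For λ = 4: rank(A - 4I) = 3, and the largest Jordan block has size 2 (the smallest k with rank((A - 4I)^k) = rank((A - 4I)^(k+1))).

So m_A(x) = (x - 4)^2(x - 3).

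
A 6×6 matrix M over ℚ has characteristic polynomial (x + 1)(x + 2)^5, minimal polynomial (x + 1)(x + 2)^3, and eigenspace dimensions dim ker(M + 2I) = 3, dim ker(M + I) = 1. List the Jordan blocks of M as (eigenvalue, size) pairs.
λ = -2: algebraic multiplicity 5 (exponent in χ_M), largest block size 3 (exponent in m_M), 3 blocks (geometric multiplicity). These force block sizes [3, 1, 1].
λ = -1: algebraic multiplicity 1 (exponent in χ_M), largest block size 1 (exponent in m_M), 1 block (geometric multiplicity). This forces block sizes [1].

Jordan blocks: (-2, 3), (-2, 1), (-2, 1), (-1, 1)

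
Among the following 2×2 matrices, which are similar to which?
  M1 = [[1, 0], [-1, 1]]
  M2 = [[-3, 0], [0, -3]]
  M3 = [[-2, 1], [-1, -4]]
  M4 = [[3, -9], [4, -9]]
Characteristic polynomials: χ_{M1} = (x - 1)^2, χ_{M2} = (x + 3)^2, χ_{M3} = (x + 3)^2, χ_{M4} = (x + 3)^2.

{M1}: invariant factors (x - 1)^2.

{M2}: invariant factors x + 3, x + 3.

{M3, M4}: invariant factors (x + 3)^2.

Matrices are similar if and only if their invariant-factor lists agree; the partition into similarity classes is {M1}, {M2}, {M3, M4}.

3 classes: {M1}, {M2}, {M3, M4}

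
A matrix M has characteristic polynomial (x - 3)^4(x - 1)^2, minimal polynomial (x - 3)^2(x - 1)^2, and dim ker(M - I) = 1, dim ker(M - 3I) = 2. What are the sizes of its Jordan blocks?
λ = 1: algebraic multiplicity 2 (exponent in χ_M), largest block size 2 (exponent in m_M), 1 block (geometric multiplicity). This forces block sizes [2].
λ = 3: algebraic multiplicity 4 (exponent in χ_M), largest block size 2 (exponent in m_M), 2 blocks (geometric multiplicity). These force block sizes [2, 2].

Jordan blocks: (1, 2), (3, 2), (3, 2)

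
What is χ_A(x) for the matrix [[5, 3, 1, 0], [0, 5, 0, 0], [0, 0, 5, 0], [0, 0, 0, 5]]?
xI - A = [[x - 5, -3, -1, 0], [0, x - 5, 0, 0], [0, 0, x - 5, 0], [0, 0, 0, x - 5]].

Expanding det(xI - A) along the first row:
det(xI - A) = + (x - 5)·det([[x - 5, 0, 0], [0, x - 5, 0], [0, 0, x - 5]]) - (-3)·det([[0, 0, 0], [0, x - 5, 0], [0, 0, x - 5]]) + (-1)·det([[0, x - 5, 0], [0, 0, 0], [0, 0, x - 5]]) - (0)·det([[0, x - 5, 0], [0, 0, x - 5], [0, 0, 0]]).

Evaluating gives χ_A(x) = x^4 - 20x^3 + 150x^2 - 500x + 625 = (x - 5)^4.

χ_A(x) = (x - 5)^4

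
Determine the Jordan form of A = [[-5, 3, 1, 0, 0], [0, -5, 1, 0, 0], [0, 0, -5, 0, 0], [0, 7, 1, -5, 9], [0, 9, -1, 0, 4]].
J = [[-5, 1, 0, 0, 0], [0, -5, 1, 0, 0], [0, 0, -5, 0, 0], [0, 0, 0, -5, 0], [0, 0, 0, 0, 4]]

The characteristic polynomial is det(xI - A) = (x - 4)(x + 5)^4, so the eigenvalues are -5 (algebraic multiplicity 4), 4 (algebraic multiplicity 1).

For λ = -5: rank(A + 5I) = 3, rank((A + 5I)^2) = 2, rank((A + 5I)^3) = 1. The eigenspace has dimension 5 - 3 = 2, so there are 2 Jordan blocks; the rank sequence gives block sizes [3, 1].

For λ = 4: algebraic multiplicity 1 gives one 1×1 block.

Assembling the blocks gives the Jordan form J above.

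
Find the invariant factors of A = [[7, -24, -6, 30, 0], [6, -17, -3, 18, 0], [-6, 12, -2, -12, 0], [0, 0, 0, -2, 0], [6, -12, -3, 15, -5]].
x + 5, (x + 2)(x + 5), (x + 2)(x + 5)

The Jordan structure of A has elementary divisors (x + 5), (x + 5), (x + 5), (x + 2), (x + 2). Arranging the block sizes at each eigenvalue in decreasing order and taking row products gives the invariant factors.

Invariant factors (smallest first, each dividing the next): x + 5, (x + 2)(x + 5), (x + 2)(x + 5).

Check: the last factor (x + 2)(x + 5) is the minimal polynomial, and the product (x + 2)^2(x + 5)^3 is the characteristic polynomial.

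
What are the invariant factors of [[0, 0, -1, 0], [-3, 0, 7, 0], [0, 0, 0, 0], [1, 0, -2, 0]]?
The Jordan structure of A has elementary divisors x^3, x. Arranging the block sizes at each eigenvalue in decreasing order and taking row products gives the invariant factors.

Invariant factors (smallest first, each dividing the next): x, x^3.

Check: the last factor x^3 is the minimal polynomial, and the product x^4 is the characteristic polynomial.

x, x^3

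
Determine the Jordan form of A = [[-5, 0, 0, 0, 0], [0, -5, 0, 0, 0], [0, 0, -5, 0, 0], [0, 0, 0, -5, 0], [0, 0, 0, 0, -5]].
The characteristic polynomial is det(xI - A) = (x + 5)^5, so the eigenvalues are -5 (algebraic multiplicity 5).

For λ = -5: rank(A + 5I) = 0. The eigenspace has dimension 5 - 0 = 5, so there are 5 Jordan blocks; the rank sequence gives block sizes [1, 1, 1, 1, 1].

Assembling the blocks gives the Jordan form J above.

J = [[-5, 0, 0, 0, 0], [0, -5, 0, 0, 0], [0, 0, -5, 0, 0], [0, 0, 0, -5, 0], [0, 0, 0, 0, -5]]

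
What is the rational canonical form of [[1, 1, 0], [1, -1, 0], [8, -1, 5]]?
R = [[0, 0, -10], [1, 0, 2], [0, 1, 5]]

The invariant factors of A (the non-unit diagonal entries of the Smith normal form of xI - A over ℚ[x]) are (x - 5)(x^2 - 2), each dividing the next. The characteristic polynomial is their product, (x - 5)(x^2 - 2).

The rational canonical form is the block-diagonal matrix of companion matrices C(f_i):
R = [[0, 0, -10], [1, 0, 2], [0, 1, 5]].

Note the characteristic polynomial does not split into linear factors over ℚ, so A has no Jordan form over ℚ; the rational canonical form exists over any field.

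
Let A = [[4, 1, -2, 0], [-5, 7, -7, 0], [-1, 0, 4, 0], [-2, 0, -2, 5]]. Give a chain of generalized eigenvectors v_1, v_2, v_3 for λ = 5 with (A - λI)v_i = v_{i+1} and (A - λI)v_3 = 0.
We seek v_1 ∈ ker((A - 5I)^3) \ ker((A - 5I)^2), then set v_{i+1} = (A - 5I) v_i.

One such chain is v_1 = [[0, -2, -1, -2]]^T, v_2 = [[0, 3, 1, 2]]^T, v_3 = [[1, -1, -1, -2]]^T. Check: (A - 5I) v_3 = [[0, 0, 0, 0]]^T = 0.

v_1 = [[0, -2, -1, -2]]^T, v_2 = [[0, 3, 1, 2]]^T, v_3 = [[1, -1, -1, -2]]^T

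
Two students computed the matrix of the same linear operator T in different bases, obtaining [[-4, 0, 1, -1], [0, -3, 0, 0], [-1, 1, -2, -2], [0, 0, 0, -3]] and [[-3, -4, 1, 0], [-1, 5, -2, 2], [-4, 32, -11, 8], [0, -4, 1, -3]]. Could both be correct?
Yes.

Two matrices over a field are similar if and only if they have the same invariant factors.

Both A and B have characteristic polynomial (x + 3)^4 and minimal polynomial (x + 3)^3. Computing further, both have invariant factors x + 3, (x + 3)^3. Hence A and B are similar.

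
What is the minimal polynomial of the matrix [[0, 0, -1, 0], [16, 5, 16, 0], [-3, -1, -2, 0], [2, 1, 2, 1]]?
The characteristic polynomial factors as (x - 1)^4. The minimal polynomial is ∏(x - λ)^{k_λ} where k_λ is the size of the largest Jordan block at λ.

For λ = 1: rank(A - I) = 2, and the largest Jordan block has size 3 (the smallest k with rank((A - I)^k) = rank((A - I)^(k+1))).

So m_A(x) = (x - 1)^3.

m_A(x) = (x - 1)^3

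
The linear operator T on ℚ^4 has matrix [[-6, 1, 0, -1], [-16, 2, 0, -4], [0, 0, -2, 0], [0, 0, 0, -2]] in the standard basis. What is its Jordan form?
The characteristic polynomial is det(xI - A) = (x + 2)^4, so the eigenvalues are -2 (algebraic multiplicity 4).

For λ = -2: rank(A + 2I) = 1, rank((A + 2I)^2) = 0. The eigenspace has dimension 4 - 1 = 3, so there are 3 Jordan blocks; the rank sequence gives block sizes [2, 1, 1].

Assembling the blocks gives the Jordan form J above.

J = [[-2, 1, 0, 0], [0, -2, 0, 0], [0, 0, -2, 0], [0, 0, 0, -2]]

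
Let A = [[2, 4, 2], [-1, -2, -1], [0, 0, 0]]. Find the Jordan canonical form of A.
J = [[0, 1, 0], [0, 0, 0], [0, 0, 0]]

The characteristic polynomial is det(xI - A) = x^3, so the eigenvalues are 0 (algebraic multiplicity 3).

For λ = 0: rank(A) = 1, rank(A^2) = 0. The eigenspace has dimension 3 - 1 = 2, so there are 2 Jordan blocks; the rank sequence gives block sizes [2, 1].

Assembling the blocks gives the Jordan form J above.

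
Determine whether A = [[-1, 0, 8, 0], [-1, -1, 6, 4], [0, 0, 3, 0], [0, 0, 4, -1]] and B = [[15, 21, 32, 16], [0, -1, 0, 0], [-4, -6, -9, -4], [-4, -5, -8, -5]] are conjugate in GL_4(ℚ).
Two matrices over a field are similar if and only if they have the same invariant factors.

Both A and B have characteristic polynomial (x - 3)(x + 1)^3 and minimal polynomial (x - 3)(x + 1)^2. Computing further, both have invariant factors x + 1, (x - 3)(x + 1)^2. Hence A and B are similar.

Yes.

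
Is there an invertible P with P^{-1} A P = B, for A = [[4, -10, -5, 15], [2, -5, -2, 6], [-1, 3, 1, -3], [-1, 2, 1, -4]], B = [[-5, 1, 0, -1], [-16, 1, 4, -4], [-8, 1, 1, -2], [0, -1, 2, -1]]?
Two matrices over a field are similar if and only if they have the same invariant factors.

Both A and B have characteristic polynomial (x + 1)^4 and minimal polynomial (x + 1)^3. Computing further, both have invariant factors x + 1, (x + 1)^3. Hence A and B are similar.

Yes.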